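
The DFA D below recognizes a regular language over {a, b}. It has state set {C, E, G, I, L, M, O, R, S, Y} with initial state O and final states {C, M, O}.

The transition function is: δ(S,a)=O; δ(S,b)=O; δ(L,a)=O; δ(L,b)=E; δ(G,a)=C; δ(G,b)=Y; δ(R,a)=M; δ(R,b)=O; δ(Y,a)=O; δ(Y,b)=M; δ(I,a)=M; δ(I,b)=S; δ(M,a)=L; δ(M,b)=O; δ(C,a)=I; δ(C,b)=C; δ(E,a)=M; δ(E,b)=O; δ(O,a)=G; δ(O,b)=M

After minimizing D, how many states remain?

3

Reachable states from the start: {C,E,G,I,L,M,O,S,Y}. Unreachable: {R} — drop them.
Initial partition by acceptance: {C,M,O} | {E,G,I,L,S,Y}.
Refine {E,G,I,L,S,Y} on symbol b: members go to different blocks, giving {E,S,Y} and {G,I,L}.
The partition is now stable with 3 blocks: {C,M,O} | {E,S,Y} | {G,I,L}.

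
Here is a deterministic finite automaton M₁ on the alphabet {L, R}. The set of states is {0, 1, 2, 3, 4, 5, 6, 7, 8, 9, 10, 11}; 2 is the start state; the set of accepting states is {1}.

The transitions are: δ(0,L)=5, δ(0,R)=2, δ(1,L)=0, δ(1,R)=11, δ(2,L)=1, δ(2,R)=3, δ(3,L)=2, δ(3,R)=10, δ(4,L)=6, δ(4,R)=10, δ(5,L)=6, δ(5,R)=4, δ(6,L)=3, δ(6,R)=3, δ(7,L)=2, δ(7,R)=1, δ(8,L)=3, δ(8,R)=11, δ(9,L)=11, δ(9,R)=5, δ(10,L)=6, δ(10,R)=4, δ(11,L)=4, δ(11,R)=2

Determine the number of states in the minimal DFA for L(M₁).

Reachable states from the start: {0,1,2,3,4,5,6,10,11}. Unreachable: {7,8,9} — drop them.
P0 = {1} | {0,2,3,4,5,6,10,11}.
On input L, block {0,2,3,4,5,6,10,11} splits into {0,3,4,5,6,10,11} and {2}.
Split {0,3,4,5,6,10,11} by δ(·,L) → {0,4,5,6,10,11} and {3}.
On input L, block {0,4,5,6,10,11} splits into {0,4,5,10,11} and {6}.
Refine {0,4,5,10,11} on symbol L: members go to different blocks, giving {4,5,10} and {0,11}.
Stable partition: {1} | {4,5,10} | {2} | {3} | {6} | {0,11} — 6 equivalence classes.

6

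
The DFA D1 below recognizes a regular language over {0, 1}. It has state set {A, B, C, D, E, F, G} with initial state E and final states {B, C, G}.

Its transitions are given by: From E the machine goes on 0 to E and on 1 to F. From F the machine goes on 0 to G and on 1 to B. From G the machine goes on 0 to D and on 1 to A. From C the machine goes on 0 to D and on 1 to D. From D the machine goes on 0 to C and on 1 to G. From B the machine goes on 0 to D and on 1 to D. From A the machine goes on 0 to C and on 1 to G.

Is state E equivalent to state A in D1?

Every state is reachable, so we keep all 7.
Initial partition by acceptance: {B,C,G} | {A,D,E,F}.
Split {A,D,E,F} by δ(·,0) → {A,D,F} and {E}.
Stable partition: {B,C,G} | {A,D,F} | {E} — 3 equivalence classes.
E and A end up in different blocks, so they are distinguishable. For instance, the string '0' is accepted from only A.

No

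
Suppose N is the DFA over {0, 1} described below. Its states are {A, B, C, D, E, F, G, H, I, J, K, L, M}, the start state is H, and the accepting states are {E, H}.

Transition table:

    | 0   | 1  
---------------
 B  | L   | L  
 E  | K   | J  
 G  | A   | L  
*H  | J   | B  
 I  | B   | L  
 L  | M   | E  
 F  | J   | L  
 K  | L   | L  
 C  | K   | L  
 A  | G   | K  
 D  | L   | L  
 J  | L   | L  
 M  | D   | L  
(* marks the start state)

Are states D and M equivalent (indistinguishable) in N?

No

States {A,C,F,G,I} cannot be reached from the start state, so discard them.
Start with accepting vs non-accepting: {E,H} | {B,D,J,K,L,M}.
Refine {B,D,J,K,L,M} on symbol 1: members go to different blocks, giving {B,D,J,K,M} and {L}.
Split {B,D,J,K,M} by δ(·,0) → {B,D,J,K} and {M}.
Stable partition: {E,H} | {B,D,J,K} | {L} | {M} — 4 equivalence classes.
D and M end up in different blocks, so they are distinguishable. For instance, the string '01' is accepted from only D.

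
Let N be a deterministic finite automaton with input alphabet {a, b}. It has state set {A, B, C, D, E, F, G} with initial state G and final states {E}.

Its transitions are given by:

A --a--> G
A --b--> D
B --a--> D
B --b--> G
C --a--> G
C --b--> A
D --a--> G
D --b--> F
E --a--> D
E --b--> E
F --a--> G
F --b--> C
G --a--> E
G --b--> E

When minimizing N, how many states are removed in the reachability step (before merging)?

No path from G leads to B; the other 6 states are all reachable.

1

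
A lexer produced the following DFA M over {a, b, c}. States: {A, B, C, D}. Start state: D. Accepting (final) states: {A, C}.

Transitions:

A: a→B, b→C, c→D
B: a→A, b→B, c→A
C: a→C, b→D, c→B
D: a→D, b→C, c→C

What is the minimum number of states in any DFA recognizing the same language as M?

4

Every state is reachable, so we keep all 4.
Start with accepting vs non-accepting: {A,C} | {B,D}.
Refine {A,C} on symbol a: members go to different blocks, giving {A} and {C}.
On input a, block {B,D} splits into {B} and {D}.
The partition is now stable with 4 blocks: {A} | {B} | {C} | {D}.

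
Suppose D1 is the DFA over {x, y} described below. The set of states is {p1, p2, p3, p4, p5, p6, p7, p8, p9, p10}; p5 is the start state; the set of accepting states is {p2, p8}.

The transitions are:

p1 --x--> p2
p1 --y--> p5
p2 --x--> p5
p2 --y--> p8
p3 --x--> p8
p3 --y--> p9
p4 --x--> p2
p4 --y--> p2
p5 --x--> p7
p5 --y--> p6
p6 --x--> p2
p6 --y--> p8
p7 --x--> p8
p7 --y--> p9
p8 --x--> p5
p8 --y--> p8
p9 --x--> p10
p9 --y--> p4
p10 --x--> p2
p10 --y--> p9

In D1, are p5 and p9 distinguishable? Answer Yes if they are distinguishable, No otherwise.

States {p1,p3} cannot be reached from the start state, so discard them.
P0 = {p2,p8} | {p4,p5,p6,p7,p9,p10}.
On input x, block {p4,p5,p6,p7,p9,p10} splits into {p4,p6,p7,p10} and {p5,p9}.
On input y, block {p4,p6,p7,p10} splits into {p4,p6} and {p7,p10}.
The partition is now stable with 4 blocks: {p2,p8} | {p4,p6} | {p5,p9} | {p7,p10}.
p5 and p9 lie in the same block of the stable partition, so they are equivalent — no string distinguishes them.

No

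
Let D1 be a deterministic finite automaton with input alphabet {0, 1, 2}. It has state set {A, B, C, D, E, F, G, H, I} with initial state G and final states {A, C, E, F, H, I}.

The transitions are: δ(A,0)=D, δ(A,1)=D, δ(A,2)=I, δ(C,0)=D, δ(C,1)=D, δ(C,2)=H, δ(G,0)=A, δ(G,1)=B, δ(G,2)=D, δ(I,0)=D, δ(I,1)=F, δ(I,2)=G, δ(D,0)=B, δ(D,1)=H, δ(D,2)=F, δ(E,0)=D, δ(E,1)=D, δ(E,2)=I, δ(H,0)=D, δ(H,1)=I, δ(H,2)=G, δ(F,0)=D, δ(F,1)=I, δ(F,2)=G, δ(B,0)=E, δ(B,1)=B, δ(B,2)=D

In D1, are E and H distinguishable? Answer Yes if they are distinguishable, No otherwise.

States {C} cannot be reached from the start state, so discard them.
P0 = {A,E,F,H,I} | {B,D,G}.
On input 1, block {A,E,F,H,I} splits into {F,H,I} and {A,E}.
Refine {B,D,G} on symbol 0: members go to different blocks, giving {B,G} and {D}.
The partition is now stable with 4 blocks: {F,H,I} | {B,G} | {A,E} | {D}.
E and H end up in different blocks, so they are distinguishable. For instance, the string '1' is accepted from only H.

Yes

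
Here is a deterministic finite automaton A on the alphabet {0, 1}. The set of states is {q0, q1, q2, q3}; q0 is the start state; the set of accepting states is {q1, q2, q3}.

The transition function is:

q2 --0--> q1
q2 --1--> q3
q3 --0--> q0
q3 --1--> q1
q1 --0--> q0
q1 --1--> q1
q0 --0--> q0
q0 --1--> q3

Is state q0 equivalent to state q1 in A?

States {q2} cannot be reached from the start state, so discard them.
Start with accepting vs non-accepting: {q1,q3} | {q0}.
The partition is now stable with 2 blocks: {q1,q3} | {q0}.
q0 and q1 end up in different blocks, so they are distinguishable. For instance, the string 'ε' is accepted from only q1.

No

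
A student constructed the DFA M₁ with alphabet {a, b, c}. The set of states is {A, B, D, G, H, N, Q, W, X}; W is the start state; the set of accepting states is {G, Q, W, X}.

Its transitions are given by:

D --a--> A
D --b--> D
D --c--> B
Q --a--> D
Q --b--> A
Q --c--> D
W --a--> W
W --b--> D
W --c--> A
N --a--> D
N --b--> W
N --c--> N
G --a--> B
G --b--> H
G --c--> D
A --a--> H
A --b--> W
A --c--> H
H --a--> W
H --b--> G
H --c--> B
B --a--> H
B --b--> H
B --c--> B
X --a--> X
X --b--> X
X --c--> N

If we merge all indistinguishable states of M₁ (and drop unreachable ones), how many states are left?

Reachable states from the start: {A,B,D,G,H,W}. Unreachable: {N,Q,X} — drop them.
Start with accepting vs non-accepting: {G,W} | {A,B,D,H}.
Refine {G,W} on symbol a: members go to different blocks, giving {W} and {G}.
On input a, block {A,B,D,H} splits into {A,B,D} and {H}.
Refine {A,B,D} on symbol a: members go to different blocks, giving {A,B} and {D}.
On input b, block {A,B} splits into {B} and {A}.
Stable partition: {W} | {B} | {G} | {H} | {D} | {A} — 6 equivalence classes.

6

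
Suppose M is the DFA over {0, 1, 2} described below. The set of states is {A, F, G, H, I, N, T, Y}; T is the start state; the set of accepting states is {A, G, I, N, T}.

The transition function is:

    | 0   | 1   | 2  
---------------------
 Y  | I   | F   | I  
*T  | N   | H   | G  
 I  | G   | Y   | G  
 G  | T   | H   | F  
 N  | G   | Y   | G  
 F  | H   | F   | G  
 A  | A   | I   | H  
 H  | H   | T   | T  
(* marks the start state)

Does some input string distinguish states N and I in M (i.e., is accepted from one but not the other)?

First remove the unreachable states {A}; 7 states remain.
Start with accepting vs non-accepting: {G,I,N,T} | {F,H,Y}.
Refine {G,I,N,T} on symbol 2: members go to different blocks, giving {I,N,T} and {G}.
On input 0, block {I,N,T} splits into {I,N} and {T}.
Refine {F,H,Y} on symbol 0: members go to different blocks, giving {F,H} and {Y}.
Split {F,H} by δ(·,1) → {F} and {H}.
No further refinement is possible. Final partition (6 blocks): {I,N} | {F} | {G} | {T} | {Y} | {H}.
N and I lie in the same block of the stable partition, so they are equivalent — no string distinguishes them.

No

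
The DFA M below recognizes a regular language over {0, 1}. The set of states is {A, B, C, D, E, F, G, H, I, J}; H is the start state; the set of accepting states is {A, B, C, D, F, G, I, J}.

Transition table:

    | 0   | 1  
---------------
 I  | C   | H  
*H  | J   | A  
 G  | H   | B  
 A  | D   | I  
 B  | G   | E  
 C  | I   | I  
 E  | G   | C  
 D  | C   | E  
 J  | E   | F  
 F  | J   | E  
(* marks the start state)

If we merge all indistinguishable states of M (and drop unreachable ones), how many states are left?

All states are reachable from the start state.
Initial partition by acceptance: {A,B,C,D,F,G,I,J} | {E,H}.
Split {A,B,C,D,F,G,I,J} by δ(·,0) → {A,B,C,D,F,I} and {G,J}.
Split {A,B,C,D,F,I} by δ(·,0) → {A,C,D,I} and {B,F}.
Split {A,C,D,I} by δ(·,1) → {A,C} and {D,I}.
Stable partition: {A,C} | {E,H} | {G,J} | {B,F} | {D,I} — 5 equivalence classes.

5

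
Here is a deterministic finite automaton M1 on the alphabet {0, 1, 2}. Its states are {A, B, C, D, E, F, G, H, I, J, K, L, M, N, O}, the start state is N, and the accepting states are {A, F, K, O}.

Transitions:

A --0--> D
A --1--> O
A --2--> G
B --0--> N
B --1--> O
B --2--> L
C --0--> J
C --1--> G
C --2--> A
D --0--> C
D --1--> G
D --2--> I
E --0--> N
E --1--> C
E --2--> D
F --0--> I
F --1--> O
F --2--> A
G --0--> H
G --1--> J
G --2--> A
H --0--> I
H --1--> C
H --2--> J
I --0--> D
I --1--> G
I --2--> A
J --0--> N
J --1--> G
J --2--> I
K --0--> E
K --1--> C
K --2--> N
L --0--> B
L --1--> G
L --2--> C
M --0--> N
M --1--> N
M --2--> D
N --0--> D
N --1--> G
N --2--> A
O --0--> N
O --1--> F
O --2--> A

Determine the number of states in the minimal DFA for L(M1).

6

First remove the unreachable states {B,E,K,L,M}; 10 states remain.
P0 = {A,F,O} | {C,D,G,H,I,J,N}.
Split {A,F,O} by δ(·,2) → {F,O} and {A}.
Refine {C,D,G,H,I,J,N} on symbol 2: members go to different blocks, giving {C,G,I,N} and {D,H,J}.
Split {C,G,I,N} by δ(·,1) → {C,I,N} and {G}.
On input 1, block {D,H,J} splits into {D,J} and {H}.
The partition is now stable with 6 blocks: {F,O} | {C,I,N} | {A} | {D,J} | {G} | {H}.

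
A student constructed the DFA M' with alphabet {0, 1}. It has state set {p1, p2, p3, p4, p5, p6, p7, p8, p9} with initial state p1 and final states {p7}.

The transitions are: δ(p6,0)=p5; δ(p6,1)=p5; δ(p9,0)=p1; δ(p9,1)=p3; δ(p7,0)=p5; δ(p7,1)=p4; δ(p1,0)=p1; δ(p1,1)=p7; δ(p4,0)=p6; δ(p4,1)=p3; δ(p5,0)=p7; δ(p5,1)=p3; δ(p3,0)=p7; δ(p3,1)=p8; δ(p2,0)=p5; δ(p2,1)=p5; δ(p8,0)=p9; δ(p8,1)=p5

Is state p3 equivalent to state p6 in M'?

No

States {p2} cannot be reached from the start state, so discard them.
P0 = {p7} | {p1,p3,p4,p5,p6,p8,p9}.
On input 0, block {p1,p3,p4,p5,p6,p8,p9} splits into {p1,p4,p6,p8,p9} and {p3,p5}.
Refine {p1,p4,p6,p8,p9} on symbol 0: members go to different blocks, giving {p1,p4,p8,p9} and {p6}.
On input 0, block {p1,p4,p8,p9} splits into {p1,p8,p9} and {p4}.
On input 1, block {p1,p8,p9} splits into {p8,p9} and {p1}.
Split {p8,p9} by δ(·,0) → {p8} and {p9}.
Split {p3,p5} by δ(·,1) → {p3} and {p5}.
No further refinement is possible. Final partition (8 blocks): {p7} | {p8} | {p3} | {p6} | {p4} | {p1} | {p9} | {p5}.
p3 and p6 end up in different blocks, so they are distinguishable. For instance, the string '0' is accepted from only p3.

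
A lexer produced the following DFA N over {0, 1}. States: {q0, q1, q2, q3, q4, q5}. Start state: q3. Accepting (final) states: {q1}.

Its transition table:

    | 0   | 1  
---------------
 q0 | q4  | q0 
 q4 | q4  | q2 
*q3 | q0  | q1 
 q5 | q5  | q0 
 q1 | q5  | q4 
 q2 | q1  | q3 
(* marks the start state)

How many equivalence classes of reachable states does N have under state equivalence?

Every state is reachable, so we keep all 6.
Initial partition by acceptance: {q1} | {q0,q2,q3,q4,q5}.
Split {q0,q2,q3,q4,q5} by δ(·,0) → {q0,q3,q4,q5} and {q2}.
On input 1, block {q0,q3,q4,q5} splits into {q0,q5} and {q3} and {q4}.
Split {q0,q5} by δ(·,0) → {q0} and {q5}.
No further refinement is possible. Final partition (6 blocks): {q1} | {q0} | {q2} | {q3} | {q4} | {q5}.

6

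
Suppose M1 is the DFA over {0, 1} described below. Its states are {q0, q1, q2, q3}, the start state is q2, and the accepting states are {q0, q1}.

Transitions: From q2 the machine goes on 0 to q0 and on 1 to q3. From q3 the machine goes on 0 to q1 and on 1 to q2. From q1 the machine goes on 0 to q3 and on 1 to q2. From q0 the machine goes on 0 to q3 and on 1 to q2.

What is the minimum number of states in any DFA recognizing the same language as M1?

2

All states are reachable from the start state.
Initial partition by acceptance: {q0,q1} | {q2,q3}.
No further refinement is possible. Final partition (2 blocks): {q0,q1} | {q2,q3}.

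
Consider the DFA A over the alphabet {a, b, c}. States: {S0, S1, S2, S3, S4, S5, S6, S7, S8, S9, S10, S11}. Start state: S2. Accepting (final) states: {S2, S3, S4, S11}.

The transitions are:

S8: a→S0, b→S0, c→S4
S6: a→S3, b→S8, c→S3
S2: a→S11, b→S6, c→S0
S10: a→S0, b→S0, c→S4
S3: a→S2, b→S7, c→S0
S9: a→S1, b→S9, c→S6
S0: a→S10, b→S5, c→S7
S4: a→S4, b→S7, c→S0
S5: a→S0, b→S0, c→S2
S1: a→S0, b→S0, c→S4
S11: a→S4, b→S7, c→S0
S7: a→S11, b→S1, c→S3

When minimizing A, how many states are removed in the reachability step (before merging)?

No path from S2 leads to S9; the other 11 states are all reachable.

1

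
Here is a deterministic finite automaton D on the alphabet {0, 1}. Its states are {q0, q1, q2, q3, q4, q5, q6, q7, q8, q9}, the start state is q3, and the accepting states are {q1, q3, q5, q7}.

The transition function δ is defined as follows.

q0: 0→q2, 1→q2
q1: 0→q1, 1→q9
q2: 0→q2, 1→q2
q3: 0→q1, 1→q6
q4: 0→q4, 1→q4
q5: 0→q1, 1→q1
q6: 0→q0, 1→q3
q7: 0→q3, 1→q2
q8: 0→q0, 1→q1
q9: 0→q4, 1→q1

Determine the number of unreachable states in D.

3

BFS from q3 reaches {q0, q1, q2, q3, q4, q6, q9}; the 3 state(s) q5, q7, q8 are never visited.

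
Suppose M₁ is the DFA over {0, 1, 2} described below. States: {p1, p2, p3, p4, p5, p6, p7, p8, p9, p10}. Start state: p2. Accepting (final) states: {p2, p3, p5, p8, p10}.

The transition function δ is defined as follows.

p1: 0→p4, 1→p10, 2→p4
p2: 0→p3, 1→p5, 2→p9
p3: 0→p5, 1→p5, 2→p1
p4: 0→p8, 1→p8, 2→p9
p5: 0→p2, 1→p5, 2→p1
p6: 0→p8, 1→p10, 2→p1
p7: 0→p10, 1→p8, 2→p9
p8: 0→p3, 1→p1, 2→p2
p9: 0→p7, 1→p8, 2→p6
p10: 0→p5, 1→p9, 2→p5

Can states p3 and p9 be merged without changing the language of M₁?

No

Every state is reachable, so we keep all 10.
Initial partition by acceptance: {p2,p3,p5,p8,p10} | {p1,p4,p6,p7,p9}.
Refine {p2,p3,p5,p8,p10} on symbol 1: members go to different blocks, giving {p2,p3,p5} and {p8,p10}.
Refine {p1,p4,p6,p7,p9} on symbol 0: members go to different blocks, giving {p4,p6,p7} and {p1,p9}.
Stable partition: {p2,p3,p5} | {p4,p6,p7} | {p8,p10} | {p1,p9} — 4 equivalence classes.
p3 and p9 end up in different blocks, so they are distinguishable. For instance, the string 'ε' is accepted from only p3.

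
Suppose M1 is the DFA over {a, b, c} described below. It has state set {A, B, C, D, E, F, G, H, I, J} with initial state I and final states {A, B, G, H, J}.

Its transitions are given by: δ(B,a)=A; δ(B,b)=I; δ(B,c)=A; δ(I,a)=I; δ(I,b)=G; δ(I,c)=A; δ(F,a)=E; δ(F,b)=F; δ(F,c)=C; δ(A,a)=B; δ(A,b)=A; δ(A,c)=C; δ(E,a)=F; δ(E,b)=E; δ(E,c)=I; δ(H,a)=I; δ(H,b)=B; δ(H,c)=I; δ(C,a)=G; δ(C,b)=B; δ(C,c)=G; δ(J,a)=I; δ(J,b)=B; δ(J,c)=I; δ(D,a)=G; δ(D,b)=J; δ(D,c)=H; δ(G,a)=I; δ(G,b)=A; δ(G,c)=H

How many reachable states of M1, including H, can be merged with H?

1

First remove the unreachable states {D,E,F,J}; 6 states remain.
P0 = {A,B,G,H} | {C,I}.
On input a, block {A,B,G,H} splits into {A,B} and {G,H}.
Refine {A,B} on symbol b: members go to different blocks, giving {A} and {B}.
On input a, block {C,I} splits into {C} and {I}.
On input b, block {G,H} splits into {G} and {H}.
Stable partition: {A} | {C} | {G} | {B} | {I} | {H} — 6 equivalence classes.
State H belongs to the block {H}, which has 1 states.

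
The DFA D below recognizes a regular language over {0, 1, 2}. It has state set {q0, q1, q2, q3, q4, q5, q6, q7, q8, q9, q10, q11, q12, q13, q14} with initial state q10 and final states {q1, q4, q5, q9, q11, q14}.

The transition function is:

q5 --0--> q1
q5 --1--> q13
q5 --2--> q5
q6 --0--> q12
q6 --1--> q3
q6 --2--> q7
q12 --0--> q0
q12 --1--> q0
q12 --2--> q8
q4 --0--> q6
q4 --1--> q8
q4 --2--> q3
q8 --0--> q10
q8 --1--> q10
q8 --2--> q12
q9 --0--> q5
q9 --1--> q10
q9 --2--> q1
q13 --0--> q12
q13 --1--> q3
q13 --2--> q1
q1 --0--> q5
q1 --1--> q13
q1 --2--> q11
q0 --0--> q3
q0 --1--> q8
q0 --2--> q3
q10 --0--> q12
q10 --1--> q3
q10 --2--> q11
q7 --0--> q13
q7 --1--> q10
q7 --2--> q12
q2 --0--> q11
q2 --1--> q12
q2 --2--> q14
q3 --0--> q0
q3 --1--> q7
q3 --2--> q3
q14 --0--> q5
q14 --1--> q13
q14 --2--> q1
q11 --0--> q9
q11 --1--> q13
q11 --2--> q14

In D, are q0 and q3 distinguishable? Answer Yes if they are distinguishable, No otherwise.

First remove the unreachable states {q2,q4,q6}; 12 states remain.
Initial partition by acceptance: {q1,q5,q9,q11,q14} | {q0,q3,q7,q8,q10,q12,q13}.
On input 2, block {q0,q3,q7,q8,q10,q12,q13} splits into {q0,q3,q7,q8,q12} and {q10,q13}.
On input 0, block {q0,q3,q7,q8,q12} splits into {q0,q3,q12} and {q7,q8}.
Split {q0,q3,q12} by δ(·,1) → {q0,q3} and {q12}.
Stable partition: {q1,q5,q9,q11,q14} | {q0,q3} | {q10,q13} | {q7,q8} | {q12} — 5 equivalence classes.
q0 and q3 lie in the same block of the stable partition, so they are equivalent — no string distinguishes them.

No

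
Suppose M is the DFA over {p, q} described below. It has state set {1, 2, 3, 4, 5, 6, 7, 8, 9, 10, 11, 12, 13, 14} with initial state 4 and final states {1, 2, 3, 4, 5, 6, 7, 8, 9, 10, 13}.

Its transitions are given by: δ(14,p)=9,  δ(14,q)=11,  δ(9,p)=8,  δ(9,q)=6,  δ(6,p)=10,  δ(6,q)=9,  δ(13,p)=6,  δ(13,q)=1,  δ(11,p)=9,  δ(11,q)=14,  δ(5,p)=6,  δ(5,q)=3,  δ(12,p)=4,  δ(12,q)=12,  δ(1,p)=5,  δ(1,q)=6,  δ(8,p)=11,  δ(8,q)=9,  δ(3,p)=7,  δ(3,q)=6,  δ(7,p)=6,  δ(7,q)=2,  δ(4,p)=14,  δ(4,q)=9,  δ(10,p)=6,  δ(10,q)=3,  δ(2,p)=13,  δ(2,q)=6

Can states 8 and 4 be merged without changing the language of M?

First remove the unreachable states {12}; 13 states remain.
Initial partition by acceptance: {1,2,3,4,5,6,7,8,9,10,13} | {11,14}.
Refine {1,2,3,4,5,6,7,8,9,10,13} on symbol p: members go to different blocks, giving {1,2,3,5,6,7,9,10,13} and {4,8}.
On input p, block {1,2,3,5,6,7,9,10,13} splits into {1,2,3,5,6,7,10,13} and {9}.
Split {1,2,3,5,6,7,10,13} by δ(·,q) → {1,2,3,5,7,10,13} and {6}.
Split {1,2,3,5,7,10,13} by δ(·,p) → {5,7,10,13} and {1,2,3}.
The partition is now stable with 6 blocks: {5,7,10,13} | {11,14} | {4,8} | {9} | {6} | {1,2,3}.
8 and 4 lie in the same block of the stable partition, so they are equivalent — no string distinguishes them.

Yes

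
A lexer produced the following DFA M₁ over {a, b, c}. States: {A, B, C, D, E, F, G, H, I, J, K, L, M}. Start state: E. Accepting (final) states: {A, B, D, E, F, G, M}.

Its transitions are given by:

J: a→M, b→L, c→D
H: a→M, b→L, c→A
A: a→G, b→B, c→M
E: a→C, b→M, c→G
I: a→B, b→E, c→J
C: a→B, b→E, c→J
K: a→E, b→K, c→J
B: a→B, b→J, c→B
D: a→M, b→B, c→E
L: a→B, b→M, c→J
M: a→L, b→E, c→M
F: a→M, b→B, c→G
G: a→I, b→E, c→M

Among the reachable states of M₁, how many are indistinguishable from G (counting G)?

3

States {A,F,H,K} cannot be reached from the start state, so discard them.
Initial partition by acceptance: {B,D,E,G,M} | {C,I,J,L}.
On input a, block {B,D,E,G,M} splits into {E,G,M} and {B,D}.
On input a, block {C,I,J,L} splits into {C,I,L} and {J}.
On input a, block {B,D} splits into {B} and {D}.
Stable partition: {E,G,M} | {C,I,L} | {B} | {J} | {D} — 5 equivalence classes.
State G belongs to the block {E,G,M}, which has 3 states.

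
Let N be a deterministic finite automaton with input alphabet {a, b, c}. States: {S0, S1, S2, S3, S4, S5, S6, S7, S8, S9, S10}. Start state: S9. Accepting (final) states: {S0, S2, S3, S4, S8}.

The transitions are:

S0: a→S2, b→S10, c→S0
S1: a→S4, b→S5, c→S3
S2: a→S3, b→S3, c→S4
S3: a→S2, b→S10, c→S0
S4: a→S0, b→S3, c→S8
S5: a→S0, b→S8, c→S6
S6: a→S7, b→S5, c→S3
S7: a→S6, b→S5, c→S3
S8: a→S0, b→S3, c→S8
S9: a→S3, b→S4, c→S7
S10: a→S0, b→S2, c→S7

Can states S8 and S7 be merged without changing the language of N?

No

States {S1} cannot be reached from the start state, so discard them.
P0 = {S0,S2,S3,S4,S8} | {S5,S6,S7,S9,S10}.
Split {S0,S2,S3,S4,S8} by δ(·,b) → {S2,S4,S8} and {S0,S3}.
On input a, block {S5,S6,S7,S9,S10} splits into {S5,S9,S10} and {S6,S7}.
The partition is now stable with 4 blocks: {S2,S4,S8} | {S5,S9,S10} | {S0,S3} | {S6,S7}.
S8 and S7 end up in different blocks, so they are distinguishable. For instance, the string 'ε' is accepted from only S8.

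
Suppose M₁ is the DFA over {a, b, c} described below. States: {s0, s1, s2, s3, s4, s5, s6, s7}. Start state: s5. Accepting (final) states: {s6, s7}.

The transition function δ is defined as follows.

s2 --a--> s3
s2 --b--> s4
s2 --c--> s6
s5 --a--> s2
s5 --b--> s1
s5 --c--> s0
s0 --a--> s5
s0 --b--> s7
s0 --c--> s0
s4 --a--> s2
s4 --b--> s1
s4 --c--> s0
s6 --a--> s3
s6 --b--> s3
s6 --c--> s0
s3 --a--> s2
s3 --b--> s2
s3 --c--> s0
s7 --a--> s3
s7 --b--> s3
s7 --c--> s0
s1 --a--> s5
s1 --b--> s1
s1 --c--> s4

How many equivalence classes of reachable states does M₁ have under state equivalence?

Every state is reachable, so we keep all 8.
Initial partition by acceptance: {s6,s7} | {s0,s1,s2,s3,s4,s5}.
On input b, block {s0,s1,s2,s3,s4,s5} splits into {s1,s2,s3,s4,s5} and {s0}.
Split {s1,s2,s3,s4,s5} by δ(·,c) → {s3,s4,s5} and {s1} and {s2}.
Refine {s3,s4,s5} on symbol b: members go to different blocks, giving {s4,s5} and {s3}.
Stable partition: {s6,s7} | {s4,s5} | {s0} | {s1} | {s2} | {s3} — 6 equivalence classes.

6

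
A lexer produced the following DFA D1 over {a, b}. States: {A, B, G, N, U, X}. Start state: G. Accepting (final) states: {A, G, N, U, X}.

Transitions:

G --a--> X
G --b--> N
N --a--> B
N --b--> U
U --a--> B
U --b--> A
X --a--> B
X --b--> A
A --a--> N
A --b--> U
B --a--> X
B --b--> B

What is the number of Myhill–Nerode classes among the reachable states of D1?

Initial partition by acceptance: {A,G,N,U,X} | {B}.
Split {A,G,N,U,X} by δ(·,a) → {N,U,X} and {A,G}.
Refine {N,U,X} on symbol b: members go to different blocks, giving {U,X} and {N}.
Refine {A,G} on symbol a: members go to different blocks, giving {A} and {G}.
Stable partition: {U,X} | {B} | {A} | {N} | {G} — 5 equivalence classes.

5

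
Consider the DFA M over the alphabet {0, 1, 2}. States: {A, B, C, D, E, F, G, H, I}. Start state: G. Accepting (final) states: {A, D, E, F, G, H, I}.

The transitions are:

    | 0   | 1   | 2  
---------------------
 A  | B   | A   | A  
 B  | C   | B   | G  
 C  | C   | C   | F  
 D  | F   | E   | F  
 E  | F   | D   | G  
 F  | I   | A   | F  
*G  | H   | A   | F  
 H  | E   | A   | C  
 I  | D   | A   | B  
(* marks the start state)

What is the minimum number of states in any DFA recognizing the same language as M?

P0 = {A,D,E,F,G,H,I} | {B,C}.
On input 0, block {A,D,E,F,G,H,I} splits into {D,E,F,G,H,I} and {A}.
On input 1, block {D,E,F,G,H,I} splits into {F,G,H,I} and {D,E}.
Refine {F,G,H,I} on symbol 0: members go to different blocks, giving {F,G} and {H,I}.
The partition is now stable with 5 blocks: {F,G} | {B,C} | {A} | {D,E} | {H,I}.

5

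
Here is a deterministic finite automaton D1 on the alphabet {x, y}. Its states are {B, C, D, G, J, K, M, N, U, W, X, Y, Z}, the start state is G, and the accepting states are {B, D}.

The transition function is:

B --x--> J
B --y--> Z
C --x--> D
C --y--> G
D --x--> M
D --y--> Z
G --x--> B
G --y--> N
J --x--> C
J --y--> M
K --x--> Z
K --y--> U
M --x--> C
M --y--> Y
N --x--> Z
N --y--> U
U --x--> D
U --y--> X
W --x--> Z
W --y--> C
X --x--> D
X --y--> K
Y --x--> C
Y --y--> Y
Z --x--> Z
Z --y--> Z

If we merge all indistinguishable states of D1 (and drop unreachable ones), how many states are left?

6

Reachable states from the start: {B,C,D,G,J,K,M,N,U,X,Y,Z}. Unreachable: {W} — drop them.
P0 = {B,D} | {C,G,J,K,M,N,U,X,Y,Z}.
On input x, block {C,G,J,K,M,N,U,X,Y,Z} splits into {J,K,M,N,Y,Z} and {C,G,U,X}.
Refine {J,K,M,N,Y,Z} on symbol x: members go to different blocks, giving {J,M,Y} and {K,N,Z}.
On input y, block {C,G,U,X} splits into {C,U} and {G,X}.
Refine {K,N,Z} on symbol y: members go to different blocks, giving {K,N} and {Z}.
Stable partition: {B,D} | {J,M,Y} | {C,U} | {K,N} | {G,X} | {Z} — 6 equivalence classes.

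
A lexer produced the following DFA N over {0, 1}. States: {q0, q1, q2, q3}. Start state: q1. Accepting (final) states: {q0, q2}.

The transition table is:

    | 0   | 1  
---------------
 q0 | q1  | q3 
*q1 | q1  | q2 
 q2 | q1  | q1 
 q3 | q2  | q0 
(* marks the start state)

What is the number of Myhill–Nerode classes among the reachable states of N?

2

States {q0,q3} cannot be reached from the start state, so discard them.
Initial partition by acceptance: {q2} | {q1}.
No further refinement is possible. Final partition (2 blocks): {q2} | {q1}.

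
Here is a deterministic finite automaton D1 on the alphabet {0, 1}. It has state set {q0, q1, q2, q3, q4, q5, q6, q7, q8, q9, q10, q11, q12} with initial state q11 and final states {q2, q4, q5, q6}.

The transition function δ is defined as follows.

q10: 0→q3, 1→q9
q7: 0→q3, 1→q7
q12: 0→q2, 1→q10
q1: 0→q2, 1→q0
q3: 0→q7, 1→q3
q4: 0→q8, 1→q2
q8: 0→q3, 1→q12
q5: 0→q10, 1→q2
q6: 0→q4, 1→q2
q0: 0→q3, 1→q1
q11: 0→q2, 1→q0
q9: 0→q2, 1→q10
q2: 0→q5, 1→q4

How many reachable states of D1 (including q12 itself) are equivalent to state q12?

States {q6} cannot be reached from the start state, so discard them.
P0 = {q2,q4,q5} | {q0,q1,q3,q7,q8,q9,q10,q11,q12}.
On input 0, block {q2,q4,q5} splits into {q4,q5} and {q2}.
Refine {q0,q1,q3,q7,q8,q9,q10,q11,q12} on symbol 0: members go to different blocks, giving {q0,q3,q7,q8,q10} and {q1,q9,q11,q12}.
Refine {q0,q3,q7,q8,q10} on symbol 1: members go to different blocks, giving {q0,q8,q10} and {q3,q7}.
Stable partition: {q4,q5} | {q0,q8,q10} | {q2} | {q1,q9,q11,q12} | {q3,q7} — 5 equivalence classes.
The equivalence class containing q12 is {q1,q9,q11,q12}, of size 4.

4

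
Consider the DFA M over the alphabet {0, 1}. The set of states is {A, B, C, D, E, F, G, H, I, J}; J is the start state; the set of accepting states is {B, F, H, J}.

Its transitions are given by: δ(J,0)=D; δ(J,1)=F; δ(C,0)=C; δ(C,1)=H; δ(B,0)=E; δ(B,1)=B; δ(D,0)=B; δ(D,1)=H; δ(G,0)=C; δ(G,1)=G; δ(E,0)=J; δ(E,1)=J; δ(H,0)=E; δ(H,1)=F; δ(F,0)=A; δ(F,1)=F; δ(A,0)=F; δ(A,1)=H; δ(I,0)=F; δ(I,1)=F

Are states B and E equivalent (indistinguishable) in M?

States {C,G,I} cannot be reached from the start state, so discard them.
Start with accepting vs non-accepting: {B,F,H,J} | {A,D,E}.
Stable partition: {B,F,H,J} | {A,D,E} — 2 equivalence classes.
B and E end up in different blocks, so they are distinguishable. For instance, the string 'ε' is accepted from only B.

No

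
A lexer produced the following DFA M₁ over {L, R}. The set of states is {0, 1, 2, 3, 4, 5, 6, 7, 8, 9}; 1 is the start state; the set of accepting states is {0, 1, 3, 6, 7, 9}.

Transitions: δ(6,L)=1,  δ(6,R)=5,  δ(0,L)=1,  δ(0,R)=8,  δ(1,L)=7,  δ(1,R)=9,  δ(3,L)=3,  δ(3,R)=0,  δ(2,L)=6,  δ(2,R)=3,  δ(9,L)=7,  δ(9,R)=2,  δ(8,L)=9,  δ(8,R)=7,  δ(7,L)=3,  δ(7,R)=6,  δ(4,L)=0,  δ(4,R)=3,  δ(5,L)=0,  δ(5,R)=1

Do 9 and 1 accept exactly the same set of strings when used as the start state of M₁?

No

States {4} cannot be reached from the start state, so discard them.
Initial partition by acceptance: {0,1,3,6,7,9} | {2,5,8}.
Split {0,1,3,6,7,9} by δ(·,R) → {0,6,9} and {1,3,7}.
No further refinement is possible. Final partition (3 blocks): {0,6,9} | {2,5,8} | {1,3,7}.
9 and 1 end up in different blocks, so they are distinguishable. For instance, the string 'R' is accepted from only 1.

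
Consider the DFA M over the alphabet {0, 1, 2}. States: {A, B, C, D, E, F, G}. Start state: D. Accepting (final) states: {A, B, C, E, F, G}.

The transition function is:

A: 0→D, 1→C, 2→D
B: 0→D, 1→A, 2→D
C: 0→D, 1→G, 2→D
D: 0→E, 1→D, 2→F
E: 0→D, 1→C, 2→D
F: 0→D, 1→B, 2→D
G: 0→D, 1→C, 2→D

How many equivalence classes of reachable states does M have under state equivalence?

Every state is reachable, so we keep all 7.
Start with accepting vs non-accepting: {A,B,C,E,F,G} | {D}.
No further refinement is possible. Final partition (2 blocks): {A,B,C,E,F,G} | {D}.

2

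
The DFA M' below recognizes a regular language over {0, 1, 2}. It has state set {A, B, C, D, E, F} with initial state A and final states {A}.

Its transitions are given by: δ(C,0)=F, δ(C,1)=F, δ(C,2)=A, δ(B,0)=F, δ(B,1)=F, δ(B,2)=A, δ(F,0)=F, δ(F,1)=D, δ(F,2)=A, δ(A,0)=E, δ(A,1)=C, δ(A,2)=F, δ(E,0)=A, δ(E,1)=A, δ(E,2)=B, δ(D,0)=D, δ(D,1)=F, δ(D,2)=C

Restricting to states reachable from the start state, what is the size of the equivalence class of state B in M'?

2

All states are reachable from the start state.
P0 = {A} | {B,C,D,E,F}.
Refine {B,C,D,E,F} on symbol 0: members go to different blocks, giving {B,C,D,F} and {E}.
Split {B,C,D,F} by δ(·,2) → {B,C,F} and {D}.
On input 1, block {B,C,F} splits into {B,C} and {F}.
Stable partition: {A} | {B,C} | {E} | {D} | {F} — 5 equivalence classes.
The equivalence class containing B is {B,C}, of size 2.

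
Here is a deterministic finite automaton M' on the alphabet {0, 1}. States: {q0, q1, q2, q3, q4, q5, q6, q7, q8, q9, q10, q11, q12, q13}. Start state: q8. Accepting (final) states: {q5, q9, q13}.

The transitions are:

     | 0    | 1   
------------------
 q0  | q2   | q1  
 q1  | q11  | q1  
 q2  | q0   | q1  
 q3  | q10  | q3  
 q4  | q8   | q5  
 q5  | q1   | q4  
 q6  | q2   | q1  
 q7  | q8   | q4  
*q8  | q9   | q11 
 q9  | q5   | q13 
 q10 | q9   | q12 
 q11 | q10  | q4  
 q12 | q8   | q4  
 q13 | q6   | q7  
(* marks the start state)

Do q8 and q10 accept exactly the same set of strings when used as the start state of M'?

Yes

States {q3} cannot be reached from the start state, so discard them.
P0 = {q5,q9,q13} | {q0,q1,q2,q4,q6,q7,q8,q10,q11,q12}.
Refine {q5,q9,q13} on symbol 0: members go to different blocks, giving {q5,q13} and {q9}.
Split {q0,q1,q2,q4,q6,q7,q8,q10,q11,q12} by δ(·,0) → {q0,q1,q2,q4,q6,q7,q11,q12} and {q8,q10}.
Split {q0,q1,q2,q4,q6,q7,q11,q12} by δ(·,0) → {q0,q1,q2,q6} and {q4,q7,q11,q12}.
On input 0, block {q0,q1,q2,q6} splits into {q0,q2,q6} and {q1}.
Refine {q5,q13} on symbol 0: members go to different blocks, giving {q5} and {q13}.
On input 1, block {q4,q7,q11,q12} splits into {q7,q11,q12} and {q4}.
The partition is now stable with 8 blocks: {q5} | {q0,q2,q6} | {q9} | {q8,q10} | {q7,q11,q12} | {q1} | {q13} | {q4}.
q8 and q10 lie in the same block of the stable partition, so they are equivalent — no string distinguishes them.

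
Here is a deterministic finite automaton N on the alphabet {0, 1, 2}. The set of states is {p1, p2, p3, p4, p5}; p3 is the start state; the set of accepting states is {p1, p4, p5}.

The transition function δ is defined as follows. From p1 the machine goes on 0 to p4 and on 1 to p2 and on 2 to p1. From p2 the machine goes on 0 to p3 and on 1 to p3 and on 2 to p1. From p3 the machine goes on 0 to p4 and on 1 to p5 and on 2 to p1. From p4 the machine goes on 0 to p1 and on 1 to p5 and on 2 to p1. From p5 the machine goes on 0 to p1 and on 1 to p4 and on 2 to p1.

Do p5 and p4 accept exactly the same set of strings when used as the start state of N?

Yes

All states are reachable from the start state.
P0 = {p1,p4,p5} | {p2,p3}.
Split {p1,p4,p5} by δ(·,1) → {p4,p5} and {p1}.
Split {p2,p3} by δ(·,0) → {p2} and {p3}.
The partition is now stable with 4 blocks: {p4,p5} | {p2} | {p1} | {p3}.
p5 and p4 lie in the same block of the stable partition, so they are equivalent — no string distinguishes them.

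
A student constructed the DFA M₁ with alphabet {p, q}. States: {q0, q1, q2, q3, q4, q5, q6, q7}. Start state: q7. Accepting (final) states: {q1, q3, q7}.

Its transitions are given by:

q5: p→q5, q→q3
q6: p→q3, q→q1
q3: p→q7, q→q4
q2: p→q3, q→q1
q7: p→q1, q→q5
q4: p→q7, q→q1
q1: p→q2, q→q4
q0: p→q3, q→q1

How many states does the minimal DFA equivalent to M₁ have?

Reachable states from the start: {q1,q2,q3,q4,q5,q7}. Unreachable: {q0,q6} — drop them.
Start with accepting vs non-accepting: {q1,q3,q7} | {q2,q4,q5}.
On input p, block {q1,q3,q7} splits into {q3,q7} and {q1}.
Refine {q3,q7} on symbol p: members go to different blocks, giving {q3} and {q7}.
Refine {q2,q4,q5} on symbol p: members go to different blocks, giving {q2} and {q4} and {q5}.
No further refinement is possible. Final partition (6 blocks): {q3} | {q2} | {q1} | {q7} | {q4} | {q5}.

6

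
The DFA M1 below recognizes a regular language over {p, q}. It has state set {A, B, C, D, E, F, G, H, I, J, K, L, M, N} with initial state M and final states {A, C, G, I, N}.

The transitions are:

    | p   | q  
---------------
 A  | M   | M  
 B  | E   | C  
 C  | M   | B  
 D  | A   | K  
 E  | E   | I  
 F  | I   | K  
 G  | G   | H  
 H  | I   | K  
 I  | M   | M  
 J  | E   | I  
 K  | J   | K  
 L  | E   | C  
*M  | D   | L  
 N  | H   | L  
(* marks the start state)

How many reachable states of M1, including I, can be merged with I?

2

First remove the unreachable states {F,G,H,N}; 10 states remain.
Initial partition by acceptance: {A,C,I} | {B,D,E,J,K,L,M}.
On input p, block {B,D,E,J,K,L,M} splits into {B,E,J,K,L,M} and {D}.
Split {B,E,J,K,L,M} by δ(·,p) → {B,E,J,K,L} and {M}.
Split {A,C,I} by δ(·,q) → {A,I} and {C}.
Split {B,E,J,K,L} by δ(·,q) → {B,L} and {E,J} and {K}.
Stable partition: {A,I} | {B,L} | {D} | {M} | {C} | {E,J} | {K} — 7 equivalence classes.
The equivalence class containing I is {A,I}, of size 2.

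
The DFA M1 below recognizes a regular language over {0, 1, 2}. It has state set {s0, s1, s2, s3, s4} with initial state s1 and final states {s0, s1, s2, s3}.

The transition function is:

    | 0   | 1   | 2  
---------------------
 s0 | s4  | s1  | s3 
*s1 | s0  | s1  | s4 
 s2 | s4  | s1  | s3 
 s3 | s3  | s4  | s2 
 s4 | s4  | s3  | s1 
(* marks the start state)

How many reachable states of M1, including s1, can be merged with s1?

1

All states are reachable from the start state.
P0 = {s0,s1,s2,s3} | {s4}.
On input 0, block {s0,s1,s2,s3} splits into {s0,s2} and {s1,s3}.
Split {s1,s3} by δ(·,0) → {s1} and {s3}.
No further refinement is possible. Final partition (4 blocks): {s0,s2} | {s4} | {s1} | {s3}.
State s1 belongs to the block {s1}, which has 1 states.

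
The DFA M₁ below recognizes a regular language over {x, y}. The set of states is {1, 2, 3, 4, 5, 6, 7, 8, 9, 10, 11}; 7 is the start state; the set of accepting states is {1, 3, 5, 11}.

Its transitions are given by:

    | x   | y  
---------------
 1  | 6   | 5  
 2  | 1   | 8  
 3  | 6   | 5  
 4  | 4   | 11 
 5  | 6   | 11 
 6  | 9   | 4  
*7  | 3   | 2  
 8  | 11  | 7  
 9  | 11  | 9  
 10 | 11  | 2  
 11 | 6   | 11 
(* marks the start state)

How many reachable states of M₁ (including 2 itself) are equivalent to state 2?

4

States {10} cannot be reached from the start state, so discard them.
P0 = {1,3,5,11} | {2,4,6,7,8,9}.
On input x, block {2,4,6,7,8,9} splits into {2,7,8,9} and {4,6}.
Split {4,6} by δ(·,x) → {4} and {6}.
No further refinement is possible. Final partition (4 blocks): {1,3,5,11} | {2,7,8,9} | {4} | {6}.
The equivalence class containing 2 is {2,7,8,9}, of size 4.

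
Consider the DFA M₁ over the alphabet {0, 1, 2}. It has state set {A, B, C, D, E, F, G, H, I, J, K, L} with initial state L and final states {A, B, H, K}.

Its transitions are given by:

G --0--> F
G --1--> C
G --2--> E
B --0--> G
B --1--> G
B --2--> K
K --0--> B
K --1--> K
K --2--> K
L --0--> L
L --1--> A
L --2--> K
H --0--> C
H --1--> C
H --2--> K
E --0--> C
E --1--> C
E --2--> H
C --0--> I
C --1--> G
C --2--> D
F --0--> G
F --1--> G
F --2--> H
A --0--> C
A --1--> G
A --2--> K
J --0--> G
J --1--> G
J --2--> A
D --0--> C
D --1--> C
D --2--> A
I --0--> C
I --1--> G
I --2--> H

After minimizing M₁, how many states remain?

Reachable states from the start: {A,B,C,D,E,F,G,H,I,K,L}. Unreachable: {J} — drop them.
Initial partition by acceptance: {A,B,H,K} | {C,D,E,F,G,I,L}.
Refine {A,B,H,K} on symbol 0: members go to different blocks, giving {A,B,H} and {K}.
Split {C,D,E,F,G,I,L} by δ(·,1) → {C,D,E,F,G,I} and {L}.
Split {C,D,E,F,G,I} by δ(·,2) → {D,E,F,I} and {C,G}.
Stable partition: {A,B,H} | {D,E,F,I} | {K} | {L} | {C,G} — 5 equivalence classes.

5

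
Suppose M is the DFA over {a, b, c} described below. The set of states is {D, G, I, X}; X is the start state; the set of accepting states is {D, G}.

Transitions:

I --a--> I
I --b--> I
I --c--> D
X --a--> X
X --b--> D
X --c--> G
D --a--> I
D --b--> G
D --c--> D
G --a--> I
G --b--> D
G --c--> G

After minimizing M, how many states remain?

3

Initial partition by acceptance: {D,G} | {I,X}.
Refine {I,X} on symbol b: members go to different blocks, giving {I} and {X}.
The partition is now stable with 3 blocks: {D,G} | {I} | {X}.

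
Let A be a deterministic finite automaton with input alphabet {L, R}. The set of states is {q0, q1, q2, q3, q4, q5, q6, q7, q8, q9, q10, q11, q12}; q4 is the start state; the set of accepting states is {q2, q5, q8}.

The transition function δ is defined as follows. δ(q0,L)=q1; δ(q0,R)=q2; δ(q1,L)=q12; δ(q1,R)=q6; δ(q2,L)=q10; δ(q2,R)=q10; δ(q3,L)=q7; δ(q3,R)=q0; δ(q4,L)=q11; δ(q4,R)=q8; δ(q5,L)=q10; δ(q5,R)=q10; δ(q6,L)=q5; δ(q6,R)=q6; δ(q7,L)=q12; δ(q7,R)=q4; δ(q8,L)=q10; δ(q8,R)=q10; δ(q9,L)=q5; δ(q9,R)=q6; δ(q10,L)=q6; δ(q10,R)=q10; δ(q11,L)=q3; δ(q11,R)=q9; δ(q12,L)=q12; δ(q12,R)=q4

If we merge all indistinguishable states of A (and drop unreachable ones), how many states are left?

Start with accepting vs non-accepting: {q2,q5,q8} | {q0,q1,q3,q4,q6,q7,q9,q10,q11,q12}.
Refine {q0,q1,q3,q4,q6,q7,q9,q10,q11,q12} on symbol L: members go to different blocks, giving {q0,q1,q3,q4,q7,q10,q11,q12} and {q6,q9}.
Split {q0,q1,q3,q4,q7,q10,q11,q12} by δ(·,L) → {q0,q1,q3,q4,q7,q11,q12} and {q10}.
Split {q0,q1,q3,q4,q7,q11,q12} by δ(·,R) → {q3,q7,q12} and {q0,q4} and {q1,q11}.
Stable partition: {q2,q5,q8} | {q3,q7,q12} | {q6,q9} | {q10} | {q0,q4} | {q1,q11} — 6 equivalence classes.

6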